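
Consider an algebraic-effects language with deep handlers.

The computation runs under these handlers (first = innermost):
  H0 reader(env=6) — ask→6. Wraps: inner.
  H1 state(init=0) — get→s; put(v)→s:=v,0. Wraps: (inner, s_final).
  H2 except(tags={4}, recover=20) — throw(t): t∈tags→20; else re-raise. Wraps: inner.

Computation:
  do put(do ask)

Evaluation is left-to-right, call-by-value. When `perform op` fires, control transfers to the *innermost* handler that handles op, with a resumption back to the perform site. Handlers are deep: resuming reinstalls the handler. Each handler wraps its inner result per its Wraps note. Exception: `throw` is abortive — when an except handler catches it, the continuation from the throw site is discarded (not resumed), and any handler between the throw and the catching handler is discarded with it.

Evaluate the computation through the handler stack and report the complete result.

Working:
ask @ H0 ⇒ 6
put(6) @ H1 ⇒ s:=6
H0 returns 0
H1 returns (0, 6)
H2 returns (0, 6)
= (0, 6)

Answer: (0, 6)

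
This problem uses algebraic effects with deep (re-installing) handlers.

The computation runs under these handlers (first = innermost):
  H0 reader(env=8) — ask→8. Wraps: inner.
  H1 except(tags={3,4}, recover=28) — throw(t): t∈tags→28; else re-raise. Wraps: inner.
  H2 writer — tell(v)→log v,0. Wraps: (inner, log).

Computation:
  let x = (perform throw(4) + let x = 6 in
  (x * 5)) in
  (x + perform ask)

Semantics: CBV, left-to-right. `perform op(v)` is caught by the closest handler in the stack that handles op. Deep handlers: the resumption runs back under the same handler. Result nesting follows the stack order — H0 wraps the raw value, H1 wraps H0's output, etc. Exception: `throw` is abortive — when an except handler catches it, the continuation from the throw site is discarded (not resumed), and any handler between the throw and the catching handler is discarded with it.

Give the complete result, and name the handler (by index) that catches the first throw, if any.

Step-by-step:
throw(4) @ H1 caught ⇒ 28
H2 returns (28, ())
= (28, ())

Answer: (28, ()) ; first throw caught by: H1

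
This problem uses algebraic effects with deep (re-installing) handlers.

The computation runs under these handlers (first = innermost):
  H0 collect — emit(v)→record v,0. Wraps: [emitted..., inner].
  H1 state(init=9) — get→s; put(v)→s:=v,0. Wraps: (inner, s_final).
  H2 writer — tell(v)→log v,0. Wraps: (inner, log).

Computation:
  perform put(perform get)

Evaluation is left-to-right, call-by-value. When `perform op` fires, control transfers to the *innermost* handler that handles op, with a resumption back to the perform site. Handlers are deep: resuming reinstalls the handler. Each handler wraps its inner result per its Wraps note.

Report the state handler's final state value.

Answer: 9

Working:
get @ H1 ⇒ 9
put(9) @ H1 ⇒ s:=9
H0 returns [0]
H1 returns ([0], 9)
H2 returns (([0], 9), ())
= (([0], 9), ())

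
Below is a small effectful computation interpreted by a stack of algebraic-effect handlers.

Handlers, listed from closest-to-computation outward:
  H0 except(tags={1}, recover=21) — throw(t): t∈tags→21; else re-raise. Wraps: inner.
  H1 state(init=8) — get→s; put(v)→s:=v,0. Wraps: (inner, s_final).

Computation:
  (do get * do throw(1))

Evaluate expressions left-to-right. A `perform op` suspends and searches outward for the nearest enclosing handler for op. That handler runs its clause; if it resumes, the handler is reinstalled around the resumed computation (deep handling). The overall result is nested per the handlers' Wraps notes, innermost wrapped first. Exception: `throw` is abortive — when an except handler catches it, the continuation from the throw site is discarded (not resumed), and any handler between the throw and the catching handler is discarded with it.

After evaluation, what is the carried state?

Evaluation trace:
get @ H1 ⇒ 8
throw(1) @ H0 caught ⇒ 21
H1 returns (21, 8)
= (21, 8)

Answer: 8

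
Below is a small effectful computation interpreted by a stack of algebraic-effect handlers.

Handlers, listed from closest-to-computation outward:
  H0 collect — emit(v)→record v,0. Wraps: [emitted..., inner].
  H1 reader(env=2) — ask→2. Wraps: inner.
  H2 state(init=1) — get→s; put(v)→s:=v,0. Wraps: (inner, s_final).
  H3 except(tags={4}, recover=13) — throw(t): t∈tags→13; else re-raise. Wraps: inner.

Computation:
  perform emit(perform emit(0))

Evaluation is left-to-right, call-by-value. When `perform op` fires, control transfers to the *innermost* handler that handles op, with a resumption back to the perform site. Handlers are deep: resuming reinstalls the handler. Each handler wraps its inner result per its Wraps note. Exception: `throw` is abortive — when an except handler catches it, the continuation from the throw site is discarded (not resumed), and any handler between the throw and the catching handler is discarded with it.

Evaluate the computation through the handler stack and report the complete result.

Step-by-step:
emit(0) @ H0 ⇒ out+=0
emit(0) @ H0 ⇒ out+=0
H0 returns [0, 0, 0]
H1 returns [0, 0, 0]
H2 returns ([0, 0, 0], 1)
H3 returns ([0, 0, 0], 1)
= ([0, 0, 0], 1)

Answer: ([0, 0, 0], 1)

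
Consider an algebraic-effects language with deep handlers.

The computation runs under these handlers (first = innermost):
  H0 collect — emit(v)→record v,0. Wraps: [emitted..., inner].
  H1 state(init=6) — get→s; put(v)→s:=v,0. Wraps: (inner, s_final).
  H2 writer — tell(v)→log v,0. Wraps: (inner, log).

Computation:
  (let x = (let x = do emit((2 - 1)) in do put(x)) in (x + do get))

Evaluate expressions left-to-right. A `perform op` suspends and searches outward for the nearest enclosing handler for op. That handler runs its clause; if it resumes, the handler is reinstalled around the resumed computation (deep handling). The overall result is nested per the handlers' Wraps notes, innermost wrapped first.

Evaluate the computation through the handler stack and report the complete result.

Answer: (([1, 0], 0), ())

Working:
emit(1) @ H0 ⇒ out+=1
put(0) @ H1 ⇒ s:=0
get @ H1 ⇒ 0
H0 returns [1, 0]
H1 returns ([1, 0], 0)
H2 returns (([1, 0], 0), ())
= (([1, 0], 0), ())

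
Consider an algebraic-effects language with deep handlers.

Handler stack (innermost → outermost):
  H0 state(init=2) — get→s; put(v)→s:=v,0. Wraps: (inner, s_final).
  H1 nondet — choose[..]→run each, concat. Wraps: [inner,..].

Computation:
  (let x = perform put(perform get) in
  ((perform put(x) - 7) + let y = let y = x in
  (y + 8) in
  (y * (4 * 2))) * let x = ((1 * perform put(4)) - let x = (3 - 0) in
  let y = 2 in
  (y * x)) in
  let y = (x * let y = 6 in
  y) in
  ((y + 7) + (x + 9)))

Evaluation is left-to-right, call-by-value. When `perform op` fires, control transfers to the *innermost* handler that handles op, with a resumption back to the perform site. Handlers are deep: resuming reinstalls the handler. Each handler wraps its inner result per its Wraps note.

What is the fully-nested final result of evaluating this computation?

Working:
get @ H0 ⇒ 2
put(2) @ H0 ⇒ s:=2
put(0) @ H0 ⇒ s:=0
put(4) @ H0 ⇒ s:=4
H0 returns (-1482, 4)
H1 returns [(-1482, 4)]
= [(-1482, 4)]

Answer: [(-1482, 4)]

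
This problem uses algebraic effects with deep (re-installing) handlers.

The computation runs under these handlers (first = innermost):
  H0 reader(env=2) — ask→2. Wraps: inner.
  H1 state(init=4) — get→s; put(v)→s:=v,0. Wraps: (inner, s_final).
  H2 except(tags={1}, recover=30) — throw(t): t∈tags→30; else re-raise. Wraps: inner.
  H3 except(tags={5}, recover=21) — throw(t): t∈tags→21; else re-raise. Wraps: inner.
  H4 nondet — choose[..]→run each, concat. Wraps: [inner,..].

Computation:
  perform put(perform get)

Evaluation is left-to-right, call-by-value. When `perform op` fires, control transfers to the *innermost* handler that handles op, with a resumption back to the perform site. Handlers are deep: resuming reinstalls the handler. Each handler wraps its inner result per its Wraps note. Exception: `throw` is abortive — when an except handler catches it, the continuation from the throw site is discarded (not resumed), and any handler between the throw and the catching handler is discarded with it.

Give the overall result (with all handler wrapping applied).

Answer: [(0, 4)]

Working:
get @ H1 ⇒ 4
put(4) @ H1 ⇒ s:=4
H0 returns 0
H1 returns (0, 4)
H2 returns (0, 4)
H3 returns (0, 4)
H4 returns [(0, 4)]
= [(0, 4)]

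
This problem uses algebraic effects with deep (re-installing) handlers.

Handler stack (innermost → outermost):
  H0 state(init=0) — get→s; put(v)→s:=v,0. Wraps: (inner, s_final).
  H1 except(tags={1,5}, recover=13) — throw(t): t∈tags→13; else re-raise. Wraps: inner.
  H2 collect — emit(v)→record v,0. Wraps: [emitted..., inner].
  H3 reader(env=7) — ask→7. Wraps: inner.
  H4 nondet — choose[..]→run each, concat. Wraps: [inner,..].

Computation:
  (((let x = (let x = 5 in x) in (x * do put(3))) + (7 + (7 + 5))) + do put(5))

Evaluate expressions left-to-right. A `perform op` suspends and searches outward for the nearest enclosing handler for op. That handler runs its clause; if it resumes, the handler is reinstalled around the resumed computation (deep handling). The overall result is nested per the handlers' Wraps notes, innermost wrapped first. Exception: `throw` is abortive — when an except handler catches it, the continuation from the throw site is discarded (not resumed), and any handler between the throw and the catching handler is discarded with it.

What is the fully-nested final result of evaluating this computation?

Answer: [[(19, 5)]]

Step-by-step:
put(3) @ H0 ⇒ s:=3
put(5) @ H0 ⇒ s:=5
H0 returns (19, 5)
H1 returns (19, 5)
H2 returns [(19, 5)]
H3 returns [(19, 5)]
H4 returns [[(19, 5)]]
= [[(19, 5)]]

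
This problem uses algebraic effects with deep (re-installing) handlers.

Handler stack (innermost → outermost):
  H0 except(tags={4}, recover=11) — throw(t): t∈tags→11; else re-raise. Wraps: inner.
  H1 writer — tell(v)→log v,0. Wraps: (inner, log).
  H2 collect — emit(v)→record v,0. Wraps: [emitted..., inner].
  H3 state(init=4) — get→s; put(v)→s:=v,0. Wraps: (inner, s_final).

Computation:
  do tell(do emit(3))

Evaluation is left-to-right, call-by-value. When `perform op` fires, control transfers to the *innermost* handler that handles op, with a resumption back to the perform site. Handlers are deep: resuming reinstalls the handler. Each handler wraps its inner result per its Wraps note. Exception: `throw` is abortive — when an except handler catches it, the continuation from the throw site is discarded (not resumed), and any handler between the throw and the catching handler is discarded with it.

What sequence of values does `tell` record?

Working:
emit(3) @ H2 ⇒ out+=3
tell(0) @ H1 ⇒ log+=0
H0 returns 0
H1 returns (0, (0))
H2 returns [3, (0, (0))]
H3 returns ([3, (0, (0))], 4)
= ([3, (0, (0))], 4)

Answer: (0)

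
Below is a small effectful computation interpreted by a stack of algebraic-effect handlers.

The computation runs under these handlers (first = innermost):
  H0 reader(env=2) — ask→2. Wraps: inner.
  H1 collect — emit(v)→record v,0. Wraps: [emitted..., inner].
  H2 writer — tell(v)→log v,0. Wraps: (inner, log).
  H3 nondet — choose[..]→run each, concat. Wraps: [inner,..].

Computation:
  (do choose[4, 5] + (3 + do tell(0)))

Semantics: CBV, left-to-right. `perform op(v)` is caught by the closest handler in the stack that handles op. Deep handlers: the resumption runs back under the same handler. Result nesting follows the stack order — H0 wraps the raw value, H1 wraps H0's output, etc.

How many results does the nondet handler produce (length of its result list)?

Answer: 2

Step-by-step:
choose[4, 5] @ H3
  branch[0] choose=4:
    tell(0) @ H2 ⇒ log+=0
    H0 returns 7
    H1 returns [7]
    H2 returns ([7], (0))
    H3 returns [([7], (0))]
  branch[1] choose=5:
    tell(0) @ H2 ⇒ log+=0
    H0 returns 8
    H1 returns [8]
    H2 returns ([8], (0))
    H3 returns [([8], (0))]
= [([7], (0)), ([8], (0))]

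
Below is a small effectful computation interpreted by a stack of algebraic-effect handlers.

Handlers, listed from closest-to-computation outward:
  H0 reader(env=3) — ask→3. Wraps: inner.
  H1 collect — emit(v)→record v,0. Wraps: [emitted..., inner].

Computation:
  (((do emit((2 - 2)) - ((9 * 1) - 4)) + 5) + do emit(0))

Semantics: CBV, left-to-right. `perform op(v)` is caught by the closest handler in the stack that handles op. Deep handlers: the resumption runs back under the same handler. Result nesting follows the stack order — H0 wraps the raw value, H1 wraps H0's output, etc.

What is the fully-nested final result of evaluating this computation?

Answer: [0, 0, 0]

Evaluation trace:
emit(0) @ H1 ⇒ out+=0
emit(0) @ H1 ⇒ out+=0
H0 returns 0
H1 returns [0, 0, 0]
= [0, 0, 0]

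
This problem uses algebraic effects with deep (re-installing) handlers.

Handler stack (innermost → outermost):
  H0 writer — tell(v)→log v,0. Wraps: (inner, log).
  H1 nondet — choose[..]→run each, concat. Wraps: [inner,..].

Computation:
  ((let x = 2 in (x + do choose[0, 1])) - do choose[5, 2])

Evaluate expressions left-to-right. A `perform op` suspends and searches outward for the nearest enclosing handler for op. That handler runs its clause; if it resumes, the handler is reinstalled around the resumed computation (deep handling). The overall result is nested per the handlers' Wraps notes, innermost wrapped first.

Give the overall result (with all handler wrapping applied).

Answer: [(-3, ()), (0, ()), (-2, ()), (1, ())]

Working:
choose[0, 1] @ H1
  branch[0] choose=0:
    choose[5, 2] @ H1
      branch[0] choose=5:
        H0 returns (-3, ())
        H1 returns [(-3, ())]
      branch[1] choose=2:
        H0 returns (0, ())
        H1 returns [(0, ())]
  branch[1] choose=1:
    choose[5, 2] @ H1
      branch[0] choose=5:
        H0 returns (-2, ())
        H1 returns [(-2, ())]
      branch[1] choose=2:
        H0 returns (1, ())
        H1 returns [(1, ())]
= [(-3, ()), (0, ()), (-2, ()), (1, ())]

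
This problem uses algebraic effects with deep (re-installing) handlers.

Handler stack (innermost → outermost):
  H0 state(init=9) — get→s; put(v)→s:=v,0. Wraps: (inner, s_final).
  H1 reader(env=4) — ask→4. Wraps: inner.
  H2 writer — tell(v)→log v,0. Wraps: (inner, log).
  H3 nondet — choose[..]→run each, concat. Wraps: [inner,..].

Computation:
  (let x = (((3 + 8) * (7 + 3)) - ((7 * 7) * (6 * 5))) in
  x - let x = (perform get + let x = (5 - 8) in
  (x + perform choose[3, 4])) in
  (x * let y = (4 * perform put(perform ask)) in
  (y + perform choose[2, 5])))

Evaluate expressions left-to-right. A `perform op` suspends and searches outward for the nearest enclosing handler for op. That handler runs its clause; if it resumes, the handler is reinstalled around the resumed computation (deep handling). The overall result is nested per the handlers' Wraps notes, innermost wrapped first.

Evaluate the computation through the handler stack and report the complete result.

Answer: [((-1378, 4), ()), ((-1405, 4), ()), ((-1380, 4), ()), ((-1410, 4), ())]

Step-by-step:
get @ H0 ⇒ 9
choose[3, 4] @ H3
  branch[0] choose=3:
    ask @ H1 ⇒ 4
    put(4) @ H0 ⇒ s:=4
    choose[2, 5] @ H3
      branch[0] choose=2:
        H0 returns (-1378, 4)
        H1 returns (-1378, 4)
        H2 returns ((-1378, 4), ())
        H3 returns [((-1378, 4), ())]
      branch[1] choose=5:
        H0 returns (-1405, 4)
        H1 returns (-1405, 4)
        H2 returns ((-1405, 4), ())
        H3 returns [((-1405, 4), ())]
  branch[1] choose=4:
    ask @ H1 ⇒ 4
    put(4) @ H0 ⇒ s:=4
    choose[2, 5] @ H3
      branch[0] choose=2:
        H0 returns (-1380, 4)
        H1 returns (-1380, 4)
        H2 returns ((-1380, 4), ())
        H3 returns [((-1380, 4), ())]
      branch[1] choose=5:
        H0 returns (-1410, 4)
        H1 returns (-1410, 4)
        H2 returns ((-1410, 4), ())
        H3 returns [((-1410, 4), ())]
= [((-1378, 4), ()), ((-1405, 4), ()), ((-1380, 4), ()), ((-1410, 4), ())]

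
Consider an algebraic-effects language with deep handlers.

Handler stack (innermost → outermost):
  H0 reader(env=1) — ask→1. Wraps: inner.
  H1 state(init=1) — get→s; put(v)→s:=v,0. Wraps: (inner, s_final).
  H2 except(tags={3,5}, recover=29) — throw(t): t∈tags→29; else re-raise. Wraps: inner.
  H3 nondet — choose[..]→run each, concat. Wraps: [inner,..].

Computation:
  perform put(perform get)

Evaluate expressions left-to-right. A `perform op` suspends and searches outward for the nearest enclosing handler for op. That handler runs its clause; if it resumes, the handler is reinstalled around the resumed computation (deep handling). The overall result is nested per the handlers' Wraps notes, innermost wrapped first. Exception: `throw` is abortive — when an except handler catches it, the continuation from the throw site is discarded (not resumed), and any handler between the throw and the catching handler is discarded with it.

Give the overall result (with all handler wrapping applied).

Step-by-step:
get @ H1 ⇒ 1
put(1) @ H1 ⇒ s:=1
H0 returns 0
H1 returns (0, 1)
H2 returns (0, 1)
H3 returns [(0, 1)]
= [(0, 1)]

Answer: [(0, 1)]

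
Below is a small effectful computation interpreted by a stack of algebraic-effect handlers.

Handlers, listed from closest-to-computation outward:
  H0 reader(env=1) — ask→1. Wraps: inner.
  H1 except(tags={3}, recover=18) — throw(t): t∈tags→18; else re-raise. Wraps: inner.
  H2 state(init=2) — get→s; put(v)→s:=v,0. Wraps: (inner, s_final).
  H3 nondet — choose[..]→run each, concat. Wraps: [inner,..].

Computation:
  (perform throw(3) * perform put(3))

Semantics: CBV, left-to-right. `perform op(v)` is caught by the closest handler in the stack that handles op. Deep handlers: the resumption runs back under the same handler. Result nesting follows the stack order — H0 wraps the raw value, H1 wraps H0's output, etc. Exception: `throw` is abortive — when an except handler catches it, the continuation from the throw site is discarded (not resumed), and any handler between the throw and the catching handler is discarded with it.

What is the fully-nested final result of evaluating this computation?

Working:
throw(3) @ H1 caught ⇒ 18
H2 returns (18, 2)
H3 returns [(18, 2)]
= [(18, 2)]

Answer: [(18, 2)]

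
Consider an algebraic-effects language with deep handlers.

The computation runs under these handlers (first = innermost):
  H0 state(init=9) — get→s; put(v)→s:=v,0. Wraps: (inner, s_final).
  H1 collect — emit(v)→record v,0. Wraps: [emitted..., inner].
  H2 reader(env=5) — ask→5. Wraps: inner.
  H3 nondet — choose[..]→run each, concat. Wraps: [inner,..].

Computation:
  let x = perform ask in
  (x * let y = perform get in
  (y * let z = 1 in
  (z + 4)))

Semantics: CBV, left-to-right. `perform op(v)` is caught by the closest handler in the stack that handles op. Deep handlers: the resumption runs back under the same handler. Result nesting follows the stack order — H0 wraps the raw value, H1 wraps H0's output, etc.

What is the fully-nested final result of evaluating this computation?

Evaluation trace:
ask @ H2 ⇒ 5
get @ H0 ⇒ 9
H0 returns (225, 9)
H1 returns [(225, 9)]
H2 returns [(225, 9)]
H3 returns [[(225, 9)]]
= [[(225, 9)]]

Answer: [[(225, 9)]]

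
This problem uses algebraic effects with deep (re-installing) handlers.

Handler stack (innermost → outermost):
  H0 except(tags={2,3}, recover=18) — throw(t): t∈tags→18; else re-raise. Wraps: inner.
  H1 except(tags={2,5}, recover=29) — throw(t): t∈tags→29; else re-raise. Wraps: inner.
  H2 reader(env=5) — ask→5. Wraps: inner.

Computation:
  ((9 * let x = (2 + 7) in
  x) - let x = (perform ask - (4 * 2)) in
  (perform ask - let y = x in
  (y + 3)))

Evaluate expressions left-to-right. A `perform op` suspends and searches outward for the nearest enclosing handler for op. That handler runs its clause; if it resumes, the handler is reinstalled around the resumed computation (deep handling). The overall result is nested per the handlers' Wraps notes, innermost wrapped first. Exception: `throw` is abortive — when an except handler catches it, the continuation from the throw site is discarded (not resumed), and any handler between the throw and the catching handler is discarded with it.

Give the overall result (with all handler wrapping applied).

Evaluation trace:
ask @ H2 ⇒ 5
ask @ H2 ⇒ 5
H0 returns 76
H1 returns 76
H2 returns 76
= 76

Answer: 76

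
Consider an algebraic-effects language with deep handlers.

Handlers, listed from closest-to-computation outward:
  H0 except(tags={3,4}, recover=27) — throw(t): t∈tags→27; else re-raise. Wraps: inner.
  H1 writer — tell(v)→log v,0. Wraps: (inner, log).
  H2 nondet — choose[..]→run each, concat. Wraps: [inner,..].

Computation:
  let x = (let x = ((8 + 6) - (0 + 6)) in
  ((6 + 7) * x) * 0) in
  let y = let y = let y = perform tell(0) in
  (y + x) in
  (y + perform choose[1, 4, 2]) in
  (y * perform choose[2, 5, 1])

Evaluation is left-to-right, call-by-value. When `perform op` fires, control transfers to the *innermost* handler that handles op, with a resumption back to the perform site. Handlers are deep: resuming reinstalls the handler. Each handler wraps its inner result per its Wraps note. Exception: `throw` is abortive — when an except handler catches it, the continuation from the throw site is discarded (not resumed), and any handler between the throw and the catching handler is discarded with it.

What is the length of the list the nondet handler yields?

Working:
tell(0) @ H1 ⇒ log+=0
choose[1, 4, 2] @ H2
  branch[0] choose=1:
    choose[2, 5, 1] @ H2
      branch[0] choose=2:
        H0 returns 2
        H1 returns (2, (0))
        H2 returns [(2, (0))]
      branch[1] choose=5:
        H0 returns 5
        H1 returns (5, (0))
        H2 returns [(5, (0))]
      branch[2] choose=1:
        H0 returns 1
        H1 returns (1, (0))
        H2 returns [(1, (0))]
  branch[1] choose=4:
    choose[2, 5, 1] @ H2
      branch[0] choose=2:
        H0 returns 8
        H1 returns (8, (0))
        H2 returns [(8, (0))]
      branch[1] choose=5:
        H0 returns 20
        H1 returns (20, (0))
        H2 returns [(20, (0))]
      branch[2] choose=1:
        H0 returns 4
        H1 returns (4, (0))
        H2 returns [(4, (0))]
  branch[2] choose=2:
    choose[2, 5, 1] @ H2
      branch[0] choose=2:
        H0 returns 4
        H1 returns (4, (0))
        H2 returns [(4, (0))]
      branch[1] choose=5:
        H0 returns 10
        H1 returns (10, (0))
        H2 returns [(10, (0))]
      branch[2] choose=1:
        H0 returns 2
        H1 returns (2, (0))
        H2 returns [(2, (0))]
= [(2, (0)), (5, (0)), (1, (0)), (8, (0)), (20, (0)), (4, (0)), (4, (0)), (10, (0)), (2, (0))]

Answer: 9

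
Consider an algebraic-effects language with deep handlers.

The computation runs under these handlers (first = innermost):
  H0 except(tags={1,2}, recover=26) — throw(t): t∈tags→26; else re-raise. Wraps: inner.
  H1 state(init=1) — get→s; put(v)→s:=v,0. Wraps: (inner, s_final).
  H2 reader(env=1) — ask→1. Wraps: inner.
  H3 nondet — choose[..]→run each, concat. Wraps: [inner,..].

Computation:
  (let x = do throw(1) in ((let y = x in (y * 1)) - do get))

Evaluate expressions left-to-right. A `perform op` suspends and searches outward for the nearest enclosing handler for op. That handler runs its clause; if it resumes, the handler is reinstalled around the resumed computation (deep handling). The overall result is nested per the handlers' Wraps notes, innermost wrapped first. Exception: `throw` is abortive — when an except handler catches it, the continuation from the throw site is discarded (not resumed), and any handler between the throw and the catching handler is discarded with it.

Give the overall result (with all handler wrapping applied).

Answer: [(26, 1)]

Evaluation trace:
throw(1) @ H0 caught ⇒ 26
H1 returns (26, 1)
H2 returns (26, 1)
H3 returns [(26, 1)]
= [(26, 1)]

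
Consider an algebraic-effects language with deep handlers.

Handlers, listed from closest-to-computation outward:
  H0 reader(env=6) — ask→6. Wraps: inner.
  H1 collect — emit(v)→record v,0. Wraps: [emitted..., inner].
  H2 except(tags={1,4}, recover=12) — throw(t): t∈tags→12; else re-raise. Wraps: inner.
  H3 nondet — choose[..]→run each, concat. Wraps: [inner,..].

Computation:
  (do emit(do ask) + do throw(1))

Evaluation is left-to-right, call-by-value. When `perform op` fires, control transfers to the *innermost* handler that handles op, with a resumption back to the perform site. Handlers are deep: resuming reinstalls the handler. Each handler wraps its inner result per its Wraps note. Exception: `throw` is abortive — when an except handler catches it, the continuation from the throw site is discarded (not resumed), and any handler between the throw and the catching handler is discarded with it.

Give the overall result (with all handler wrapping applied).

Step-by-step:
ask @ H0 ⇒ 6
emit(6) @ H1 ⇒ out+=6
throw(1) @ H2 caught ⇒ 12
H3 returns [12]
= [12]

Answer: [12]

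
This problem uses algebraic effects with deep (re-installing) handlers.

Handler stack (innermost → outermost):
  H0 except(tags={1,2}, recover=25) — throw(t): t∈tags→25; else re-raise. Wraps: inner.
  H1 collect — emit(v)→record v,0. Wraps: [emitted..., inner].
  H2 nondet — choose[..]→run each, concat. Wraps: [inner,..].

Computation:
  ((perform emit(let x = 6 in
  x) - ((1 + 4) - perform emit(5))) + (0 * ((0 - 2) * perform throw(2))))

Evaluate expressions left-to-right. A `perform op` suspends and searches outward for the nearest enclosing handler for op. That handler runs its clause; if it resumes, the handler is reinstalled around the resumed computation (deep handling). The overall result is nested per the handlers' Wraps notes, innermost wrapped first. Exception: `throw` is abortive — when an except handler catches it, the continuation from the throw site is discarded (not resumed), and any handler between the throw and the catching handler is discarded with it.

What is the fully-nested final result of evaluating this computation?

Evaluation trace:
emit(6) @ H1 ⇒ out+=6
emit(5) @ H1 ⇒ out+=5
throw(2) @ H0 caught ⇒ 25
H1 returns [6, 5, 25]
H2 returns [[6, 5, 25]]
= [[6, 5, 25]]

Answer: [[6, 5, 25]]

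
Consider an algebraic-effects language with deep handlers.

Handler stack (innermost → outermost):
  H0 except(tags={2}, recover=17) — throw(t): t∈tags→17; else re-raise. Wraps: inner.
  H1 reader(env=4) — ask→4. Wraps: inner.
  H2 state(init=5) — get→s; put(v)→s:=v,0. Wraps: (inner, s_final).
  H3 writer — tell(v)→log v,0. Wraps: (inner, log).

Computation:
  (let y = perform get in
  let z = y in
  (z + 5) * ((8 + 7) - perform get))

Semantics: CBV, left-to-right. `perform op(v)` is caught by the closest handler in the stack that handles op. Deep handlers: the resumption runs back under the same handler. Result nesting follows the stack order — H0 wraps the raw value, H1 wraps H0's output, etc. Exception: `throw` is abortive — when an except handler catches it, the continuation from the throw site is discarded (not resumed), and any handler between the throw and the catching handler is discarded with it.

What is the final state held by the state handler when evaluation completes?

Step-by-step:
get @ H2 ⇒ 5
get @ H2 ⇒ 5
H0 returns 100
H1 returns 100
H2 returns (100, 5)
H3 returns ((100, 5), ())
= ((100, 5), ())

Answer: 5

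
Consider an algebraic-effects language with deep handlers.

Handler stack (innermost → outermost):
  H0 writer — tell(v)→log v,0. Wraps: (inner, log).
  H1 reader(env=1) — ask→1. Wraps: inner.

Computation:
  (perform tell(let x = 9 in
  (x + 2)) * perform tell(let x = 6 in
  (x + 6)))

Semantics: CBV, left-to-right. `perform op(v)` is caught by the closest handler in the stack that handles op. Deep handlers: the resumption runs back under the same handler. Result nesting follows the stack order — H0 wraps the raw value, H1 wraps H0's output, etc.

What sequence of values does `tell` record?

Working:
tell(11) @ H0 ⇒ log+=11
tell(12) @ H0 ⇒ log+=12
H0 returns (0, (11, 12))
H1 returns (0, (11, 12))
= (0, (11, 12))

Answer: (11, 12)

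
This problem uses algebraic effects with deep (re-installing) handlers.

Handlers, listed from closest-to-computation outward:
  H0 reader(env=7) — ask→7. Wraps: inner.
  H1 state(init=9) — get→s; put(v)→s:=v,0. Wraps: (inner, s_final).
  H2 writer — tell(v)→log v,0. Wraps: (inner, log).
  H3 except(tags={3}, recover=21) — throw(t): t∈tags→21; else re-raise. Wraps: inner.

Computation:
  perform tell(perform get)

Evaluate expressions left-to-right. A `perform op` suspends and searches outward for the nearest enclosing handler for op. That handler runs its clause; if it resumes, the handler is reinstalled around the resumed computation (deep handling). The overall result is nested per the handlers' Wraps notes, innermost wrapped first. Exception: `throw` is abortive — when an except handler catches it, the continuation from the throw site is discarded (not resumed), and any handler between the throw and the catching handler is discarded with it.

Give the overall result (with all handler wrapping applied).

Evaluation trace:
get @ H1 ⇒ 9
tell(9) @ H2 ⇒ log+=9
H0 returns 0
H1 returns (0, 9)
H2 returns ((0, 9), (9))
H3 returns ((0, 9), (9))
= ((0, 9), (9))

Answer: ((0, 9), (9))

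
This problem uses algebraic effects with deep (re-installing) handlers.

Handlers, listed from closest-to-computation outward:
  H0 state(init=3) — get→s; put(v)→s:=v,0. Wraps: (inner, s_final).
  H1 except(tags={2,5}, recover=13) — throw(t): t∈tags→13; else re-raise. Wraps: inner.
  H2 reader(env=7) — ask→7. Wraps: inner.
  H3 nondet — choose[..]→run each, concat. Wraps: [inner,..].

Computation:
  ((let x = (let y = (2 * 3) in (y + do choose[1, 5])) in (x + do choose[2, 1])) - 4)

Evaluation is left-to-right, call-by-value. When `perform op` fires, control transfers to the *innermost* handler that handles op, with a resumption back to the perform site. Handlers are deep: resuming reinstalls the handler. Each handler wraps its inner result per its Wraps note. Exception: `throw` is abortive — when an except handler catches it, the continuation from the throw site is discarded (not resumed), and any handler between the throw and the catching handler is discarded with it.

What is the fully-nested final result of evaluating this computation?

Evaluation trace:
choose[1, 5] @ H3
  branch[0] choose=1:
    choose[2, 1] @ H3
      branch[0] choose=2:
        H0 returns (5, 3)
        H1 returns (5, 3)
        H2 returns (5, 3)
        H3 returns [(5, 3)]
      branch[1] choose=1:
        H0 returns (4, 3)
        H1 returns (4, 3)
        H2 returns (4, 3)
        H3 returns [(4, 3)]
  branch[1] choose=5:
    choose[2, 1] @ H3
      branch[0] choose=2:
        H0 returns (9, 3)
        H1 returns (9, 3)
        H2 returns (9, 3)
        H3 returns [(9, 3)]
      branch[1] choose=1:
        H0 returns (8, 3)
        H1 returns (8, 3)
        H2 returns (8, 3)
        H3 returns [(8, 3)]
= [(5, 3), (4, 3), (9, 3), (8, 3)]

Answer: [(5, 3), (4, 3), (9, 3), (8, 3)]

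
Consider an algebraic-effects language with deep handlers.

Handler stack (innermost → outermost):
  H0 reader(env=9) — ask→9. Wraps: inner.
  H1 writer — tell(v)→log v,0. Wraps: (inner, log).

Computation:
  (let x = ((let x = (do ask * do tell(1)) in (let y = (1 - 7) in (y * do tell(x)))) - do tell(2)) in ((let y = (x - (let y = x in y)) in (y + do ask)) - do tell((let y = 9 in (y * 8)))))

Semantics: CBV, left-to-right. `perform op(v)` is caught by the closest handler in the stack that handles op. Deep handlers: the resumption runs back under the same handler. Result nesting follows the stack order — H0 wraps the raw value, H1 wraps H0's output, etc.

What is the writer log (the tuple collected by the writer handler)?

Answer: (1, 0, 2, 72)

Working:
ask @ H0 ⇒ 9
tell(1) @ H1 ⇒ log+=1
tell(0) @ H1 ⇒ log+=0
tell(2) @ H1 ⇒ log+=2
ask @ H0 ⇒ 9
tell(72) @ H1 ⇒ log+=72
H0 returns 9
H1 returns (9, (1, 0, 2, 72))
= (9, (1, 0, 2, 72))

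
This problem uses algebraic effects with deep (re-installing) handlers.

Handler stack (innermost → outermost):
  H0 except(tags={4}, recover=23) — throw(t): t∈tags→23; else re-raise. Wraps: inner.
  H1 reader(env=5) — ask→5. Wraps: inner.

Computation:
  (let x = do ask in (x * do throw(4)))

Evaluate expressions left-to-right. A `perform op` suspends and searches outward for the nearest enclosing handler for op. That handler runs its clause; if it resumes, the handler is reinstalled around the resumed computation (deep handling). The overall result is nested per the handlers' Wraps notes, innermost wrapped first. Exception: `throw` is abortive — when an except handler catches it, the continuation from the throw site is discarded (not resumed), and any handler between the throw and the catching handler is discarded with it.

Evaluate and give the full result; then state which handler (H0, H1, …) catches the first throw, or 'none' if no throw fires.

Answer: 23 ; first throw caught by: H0

Working:
ask @ H1 ⇒ 5
throw(4) @ H0 caught ⇒ 23
H1 returns 23
= 23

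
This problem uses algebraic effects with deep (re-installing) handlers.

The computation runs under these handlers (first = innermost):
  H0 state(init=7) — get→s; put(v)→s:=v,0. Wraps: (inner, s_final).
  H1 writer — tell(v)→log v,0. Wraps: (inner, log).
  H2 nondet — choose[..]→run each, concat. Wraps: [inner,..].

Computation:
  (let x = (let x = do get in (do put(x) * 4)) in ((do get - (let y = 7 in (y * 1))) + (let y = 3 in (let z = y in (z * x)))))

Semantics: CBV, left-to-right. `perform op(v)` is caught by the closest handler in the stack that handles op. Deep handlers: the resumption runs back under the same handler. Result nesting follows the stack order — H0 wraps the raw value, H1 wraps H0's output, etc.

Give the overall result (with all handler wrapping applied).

Answer: [((0, 7), ())]

Evaluation trace:
get @ H0 ⇒ 7
put(7) @ H0 ⇒ s:=7
get @ H0 ⇒ 7
H0 returns (0, 7)
H1 returns ((0, 7), ())
H2 returns [((0, 7), ())]
= [((0, 7), ())]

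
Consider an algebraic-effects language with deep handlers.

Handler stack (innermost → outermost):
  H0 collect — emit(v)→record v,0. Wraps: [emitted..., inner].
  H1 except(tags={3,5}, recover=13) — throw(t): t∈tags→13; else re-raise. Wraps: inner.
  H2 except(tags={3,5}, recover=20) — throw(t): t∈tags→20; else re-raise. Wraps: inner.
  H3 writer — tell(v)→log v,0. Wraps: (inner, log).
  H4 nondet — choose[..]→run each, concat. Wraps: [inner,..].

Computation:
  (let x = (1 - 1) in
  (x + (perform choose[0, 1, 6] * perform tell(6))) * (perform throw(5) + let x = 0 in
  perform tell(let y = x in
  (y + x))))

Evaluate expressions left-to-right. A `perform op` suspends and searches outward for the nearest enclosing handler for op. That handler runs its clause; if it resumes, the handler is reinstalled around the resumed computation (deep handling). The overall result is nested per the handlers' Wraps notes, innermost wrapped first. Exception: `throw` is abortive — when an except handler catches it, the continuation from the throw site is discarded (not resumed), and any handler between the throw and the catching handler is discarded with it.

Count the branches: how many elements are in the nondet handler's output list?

Answer: 3

Working:
choose[0, 1, 6] @ H4
  branch[0] choose=0:
    tell(6) @ H3 ⇒ log+=6
    throw(5) @ H1 caught ⇒ 13
    H2 returns 13
    H3 returns (13, (6))
    H4 returns [(13, (6))]
  branch[1] choose=1:
    tell(6) @ H3 ⇒ log+=6
    throw(5) @ H1 caught ⇒ 13
    H2 returns 13
    H3 returns (13, (6))
    H4 returns [(13, (6))]
  branch[2] choose=6:
    tell(6) @ H3 ⇒ log+=6
    throw(5) @ H1 caught ⇒ 13
    H2 returns 13
    H3 returns (13, (6))
    H4 returns [(13, (6))]
= [(13, (6)), (13, (6)), (13, (6))]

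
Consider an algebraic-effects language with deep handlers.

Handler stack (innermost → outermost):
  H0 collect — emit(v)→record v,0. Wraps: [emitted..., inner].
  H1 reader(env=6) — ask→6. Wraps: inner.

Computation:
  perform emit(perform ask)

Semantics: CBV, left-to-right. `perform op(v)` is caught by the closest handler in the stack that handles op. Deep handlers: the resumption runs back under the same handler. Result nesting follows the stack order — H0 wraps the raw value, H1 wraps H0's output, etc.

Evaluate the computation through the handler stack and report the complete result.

Answer: [6, 0]

Evaluation trace:
ask @ H1 ⇒ 6
emit(6) @ H0 ⇒ out+=6
H0 returns [6, 0]
H1 returns [6, 0]
= [6, 0]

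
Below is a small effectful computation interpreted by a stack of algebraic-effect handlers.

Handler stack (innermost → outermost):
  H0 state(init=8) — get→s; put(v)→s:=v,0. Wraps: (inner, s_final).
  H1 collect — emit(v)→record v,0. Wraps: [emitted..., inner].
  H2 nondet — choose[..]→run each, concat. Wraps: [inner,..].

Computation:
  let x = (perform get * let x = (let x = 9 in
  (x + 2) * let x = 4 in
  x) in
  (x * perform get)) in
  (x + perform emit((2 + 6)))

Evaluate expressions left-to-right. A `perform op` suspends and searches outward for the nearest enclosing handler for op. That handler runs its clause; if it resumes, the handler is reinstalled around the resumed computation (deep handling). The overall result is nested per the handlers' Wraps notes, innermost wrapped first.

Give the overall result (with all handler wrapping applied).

Answer: [[8, (2816, 8)]]

Step-by-step:
get @ H0 ⇒ 8
get @ H0 ⇒ 8
emit(8) @ H1 ⇒ out+=8
H0 returns (2816, 8)
H1 returns [8, (2816, 8)]
H2 returns [[8, (2816, 8)]]
= [[8, (2816, 8)]]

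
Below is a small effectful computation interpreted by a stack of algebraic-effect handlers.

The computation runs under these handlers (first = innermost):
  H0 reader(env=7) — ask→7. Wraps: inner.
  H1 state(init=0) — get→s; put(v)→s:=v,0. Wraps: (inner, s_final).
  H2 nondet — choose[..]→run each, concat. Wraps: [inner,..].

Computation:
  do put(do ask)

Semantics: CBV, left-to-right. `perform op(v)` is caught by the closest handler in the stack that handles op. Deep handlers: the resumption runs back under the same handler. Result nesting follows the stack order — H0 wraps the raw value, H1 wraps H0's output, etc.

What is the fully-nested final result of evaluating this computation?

Working:
ask @ H0 ⇒ 7
put(7) @ H1 ⇒ s:=7
H0 returns 0
H1 returns (0, 7)
H2 returns [(0, 7)]
= [(0, 7)]

Answer: [(0, 7)]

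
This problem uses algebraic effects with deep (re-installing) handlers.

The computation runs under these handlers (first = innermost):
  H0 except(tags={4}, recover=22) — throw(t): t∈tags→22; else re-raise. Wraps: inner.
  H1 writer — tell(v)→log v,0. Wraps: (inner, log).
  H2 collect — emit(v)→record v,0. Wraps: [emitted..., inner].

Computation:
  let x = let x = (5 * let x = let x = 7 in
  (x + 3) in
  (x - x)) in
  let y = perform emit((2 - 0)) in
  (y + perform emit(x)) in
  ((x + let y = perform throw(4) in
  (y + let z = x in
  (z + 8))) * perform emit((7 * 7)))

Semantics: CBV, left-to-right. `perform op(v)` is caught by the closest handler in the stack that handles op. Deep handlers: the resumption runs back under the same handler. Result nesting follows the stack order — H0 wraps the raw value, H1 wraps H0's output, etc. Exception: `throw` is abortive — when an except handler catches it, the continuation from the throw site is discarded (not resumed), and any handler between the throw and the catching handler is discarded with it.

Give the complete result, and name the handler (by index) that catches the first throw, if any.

Answer: [2, 0, (22, ())] ; first throw caught by: H0

Evaluation trace:
emit(2) @ H2 ⇒ out+=2
emit(0) @ H2 ⇒ out+=0
throw(4) @ H0 caught ⇒ 22
H1 returns (22, ())
H2 returns [2, 0, (22, ())]
= [2, 0, (22, ())]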